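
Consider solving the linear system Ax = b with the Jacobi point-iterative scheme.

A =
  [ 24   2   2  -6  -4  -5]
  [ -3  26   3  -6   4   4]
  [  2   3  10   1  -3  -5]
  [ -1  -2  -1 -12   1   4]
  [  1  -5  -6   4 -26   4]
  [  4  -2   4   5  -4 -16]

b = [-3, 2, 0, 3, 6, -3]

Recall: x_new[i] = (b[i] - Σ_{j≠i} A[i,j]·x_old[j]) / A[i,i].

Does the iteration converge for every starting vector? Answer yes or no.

A = D + L + U where D = diag(24, 26, 10, -12, -26, -16).
Jacobi: T = -D⁻¹(L+U), T[4,1] = -(-5)/(-26) = -0.1923; T[4,4] = 0.
  T[0,:] = [+0.0000  -0.0833  -0.0833  +0.2500  +0.1667  +0.2083]
  T[1,:] = [+0.1154  +0.0000  -0.1154  +0.2308  -0.1538  -0.1538]
  T[2,:] = [-0.2000  -0.3000  +0.0000  -0.1000  +0.3000  +0.5000]
  T[3,:] = [-0.0833  -0.1667  -0.0833  +0.0000  +0.0833  +0.3333]
  T[4,:] = [+0.0385  -0.1923  -0.2308  +0.1538  +0.0000  +0.1538]
  T[5,:] = [+0.2500  -0.1250  +0.2500  +0.3125  -0.2500  +0.0000]
|λ(T)| sorted: 0.5054, 0.3977, 0.1943, 0.1943, 0.1109, 0.1109.
ρ(T) = max|λ| = 0.5054; 0.5054 < 1, so it converges for any x₀.

yes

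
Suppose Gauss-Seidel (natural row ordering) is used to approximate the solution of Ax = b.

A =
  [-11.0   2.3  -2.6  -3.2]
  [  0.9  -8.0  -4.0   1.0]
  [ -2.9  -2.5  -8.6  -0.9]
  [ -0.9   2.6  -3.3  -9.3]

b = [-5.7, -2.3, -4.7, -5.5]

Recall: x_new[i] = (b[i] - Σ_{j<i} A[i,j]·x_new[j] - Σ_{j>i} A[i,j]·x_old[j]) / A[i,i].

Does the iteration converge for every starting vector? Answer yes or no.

Diagonal D = diag(-11, -8, -8.6, -9.3); L, U strict lower/upper.
T_GS = -(D+L)⁻¹U: row 0 first, T[0,2] = -(-2.6)/(-11) = -0.2364; later rows by forward substitution.
  T[0,:] = [+0.0000  +0.2091  -0.2364  -0.2909]
  T[1,:] = [+0.0000  +0.0235  -0.5266  +0.0923]
  T[2,:] = [+0.0000  -0.0773  +0.2328  -0.0334]
  T[3,:] = [+0.0000  +0.0138  -0.2069  +0.0658]
moduli |λ_i(T)| = 0.3841, 0.0920, 0.0300, 0.0000.
ρ = 0.3841; 0.3841 < 1: convergent.

yes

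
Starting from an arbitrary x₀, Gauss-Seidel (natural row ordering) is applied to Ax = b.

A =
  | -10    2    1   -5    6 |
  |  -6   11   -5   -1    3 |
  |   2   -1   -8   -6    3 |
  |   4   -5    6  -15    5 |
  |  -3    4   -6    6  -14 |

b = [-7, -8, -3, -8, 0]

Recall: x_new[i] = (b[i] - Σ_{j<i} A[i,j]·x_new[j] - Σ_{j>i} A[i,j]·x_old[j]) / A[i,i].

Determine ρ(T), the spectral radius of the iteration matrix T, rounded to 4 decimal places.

0.8971

Let D = diag(-10, 11, -8, -15, -14); L, U the strict triangles.
Gauss-Seidel: T = -(D+L)⁻¹U, row 0 first, T[0,4] = -(6)/(-10) = +0.6000; later rows by forward substitution.
  T[0,:] = [+0.0000  +0.2000  +0.1000  -0.5000  +0.6000]
  T[1,:] = [+0.0000  +0.1091  +0.5091  -0.1818  +0.0545]
  T[2,:] = [+0.0000  +0.0364  -0.0386  -0.8523  +0.5182]
  T[3,:] = [+0.0000  +0.0315  -0.1585  -0.4136  +0.6824]
  T[4,:] = [+0.0000  -0.0138  +0.0727  +0.2432  -0.0426]
moduli |λ_i(T)| = 0.8971, 0.2064, 0.1622, 0.1622, 0.0000.
ρ(T) = max|λ| = 0.8971; 0.8971 < 1, so it converges for any x₀.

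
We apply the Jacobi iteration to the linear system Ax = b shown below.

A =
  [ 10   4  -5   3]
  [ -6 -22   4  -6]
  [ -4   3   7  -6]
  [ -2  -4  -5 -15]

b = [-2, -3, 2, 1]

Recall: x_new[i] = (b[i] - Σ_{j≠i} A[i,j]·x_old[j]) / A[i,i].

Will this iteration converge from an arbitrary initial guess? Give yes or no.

yes

Write A = D+L+U with D = diag(10, -22, 7, -15).
Jacobi T = -D⁻¹(L+U): T[2,1] = -(3)/(7) = -0.4286; T[2,2] = 0.
  T[0,:] = [+0.0000, -0.4000, +0.5000, -0.3000]
  T[1,:] = [-0.2727, +0.0000, +0.1818, -0.2727]
  T[2,:] = [+0.5714, -0.4286, +0.0000, +0.8571]
  T[3,:] = [-0.1333, -0.2667, -0.3333, +0.0000]
|λ(T)| sorted: 0.6395, 0.4129, 0.4129, 0.4074.
ρ(T) = max|λ| = 0.6395; 0.6395 < 1 ⇒ converges.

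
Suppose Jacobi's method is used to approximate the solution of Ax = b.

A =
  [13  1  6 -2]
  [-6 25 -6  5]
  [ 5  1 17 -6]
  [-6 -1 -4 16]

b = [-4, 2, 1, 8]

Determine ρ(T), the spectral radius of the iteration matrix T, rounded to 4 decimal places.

Write A = D+L+U with D = diag(13, 25, 17, 16).
T_J = -D⁻¹(L+U): T[0,1] = -(1)/(13) = -0.0769; T[0,0] = 0.
  T[0,:] = [+0.0000 -0.0769 -0.4615 +0.1538]
  T[1,:] = [+0.2400 +0.0000 +0.2400 -0.2000]
  T[2,:] = [-0.2941 -0.0588 +0.0000 +0.3529]
  T[3,:] = [+0.3750 +0.0625 +0.2500 +0.0000]
|eigenvalues of T|: 0.5478, 0.3389, 0.3389, 0.0816.
spectral radius ρ = 0.5478; 0.5478 < 1: convergent.

0.5478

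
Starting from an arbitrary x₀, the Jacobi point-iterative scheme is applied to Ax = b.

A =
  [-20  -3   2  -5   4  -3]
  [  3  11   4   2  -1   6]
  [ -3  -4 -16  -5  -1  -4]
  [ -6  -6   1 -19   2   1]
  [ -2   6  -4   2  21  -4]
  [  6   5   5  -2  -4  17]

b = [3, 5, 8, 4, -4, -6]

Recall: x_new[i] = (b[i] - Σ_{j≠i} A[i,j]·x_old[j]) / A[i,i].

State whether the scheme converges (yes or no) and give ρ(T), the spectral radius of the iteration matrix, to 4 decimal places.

Let D = diag(-20, 11, -16, -19, 21, 17); L, U the strict triangles.
Jacobi T = -D⁻¹(L+U): T[5,1] = -(5)/(17) = -0.2941; T[5,5] = 0.
  T[0,:] = [+0.0000, -0.1500, +0.1000, -0.2500, +0.2000, -0.1500]
  T[1,:] = [-0.2727, +0.0000, -0.3636, -0.1818, +0.0909, -0.5455]
  T[2,:] = [-0.1875, -0.2500, +0.0000, -0.3125, -0.0625, -0.2500]
  T[3,:] = [-0.3158, -0.3158, +0.0526, +0.0000, +0.1053, +0.0526]
  T[4,:] = [+0.0952, -0.2857, +0.1905, -0.0952, +0.0000, +0.1905]
  T[5,:] = [-0.3529, -0.2941, -0.2941, +0.1176, +0.2353, +0.0000]
eigenvalue magnitudes: 0.8256, 0.5879, 0.2687, 0.1399, 0.1399, 0.1233.
spectral radius ρ = 0.8256; 0.8256 < 1 ⇒ converges.

yes, ρ = 0.8256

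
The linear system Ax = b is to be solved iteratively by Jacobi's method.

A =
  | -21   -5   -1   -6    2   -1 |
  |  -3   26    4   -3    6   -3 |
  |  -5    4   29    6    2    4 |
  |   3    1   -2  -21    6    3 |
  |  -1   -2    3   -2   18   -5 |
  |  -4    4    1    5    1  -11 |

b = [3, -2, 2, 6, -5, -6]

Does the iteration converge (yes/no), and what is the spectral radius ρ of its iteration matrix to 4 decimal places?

Let D = diag(-21, 26, 29, -21, 18, -11); L, U the strict triangles.
Jacobi: T = -D⁻¹(L+U), T[1,4] = -(6)/(26) = -0.2308; T[1,1] = 0.
  T[0,:] = [+0.0000  -0.2381  -0.0476  -0.2857  +0.0952  -0.0476]
  T[1,:] = [+0.1154  +0.0000  -0.1538  +0.1154  -0.2308  +0.1154]
  T[2,:] = [+0.1724  -0.1379  +0.0000  -0.2069  -0.0690  -0.1379]
  T[3,:] = [+0.1429  +0.0476  -0.0952  +0.0000  +0.2857  +0.1429]
  T[4,:] = [+0.0556  +0.1111  -0.1667  +0.1111  +0.0000  +0.2778]
  T[5,:] = [-0.3636  +0.3636  +0.0909  +0.4545  +0.0909  +0.0000]
moduli |λ_i(T)| = 0.5497, 0.2501, 0.2501, 0.2210, 0.1066, 0.1066.
spectral radius ρ = 0.5497; 0.5497 < 1 ⇒ converges.

yes, ρ = 0.5497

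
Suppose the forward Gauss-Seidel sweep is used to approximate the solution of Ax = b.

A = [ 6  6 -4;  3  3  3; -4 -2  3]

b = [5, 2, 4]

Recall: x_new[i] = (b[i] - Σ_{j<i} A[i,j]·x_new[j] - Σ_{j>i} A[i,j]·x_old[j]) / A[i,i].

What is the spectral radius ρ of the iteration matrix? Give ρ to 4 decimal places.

Write A = D+L+U with D = diag(6, 3, 3).
GS T = -(D+L)⁻¹U: row 0 first, T[0,2] = -(-4)/(6) = +0.6667; later rows by forward substitution.
  T[0,:] = [+0.0000, -1.0000, +0.6667]
  T[1,:] = [+0.0000, +1.0000, -1.6667]
  T[2,:] = [+0.0000, -0.6667, -0.2222]
|λ(T)| sorted: 1.6073, 0.8295, 0.0000.
ρ(T) = max|λ| = 1.6073; 1.6073 > 1: divergent.

1.6073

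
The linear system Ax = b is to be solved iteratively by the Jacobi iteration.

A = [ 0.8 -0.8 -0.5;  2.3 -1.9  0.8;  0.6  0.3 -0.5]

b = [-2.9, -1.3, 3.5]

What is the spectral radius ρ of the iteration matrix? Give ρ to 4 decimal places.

Write A = D+L+U with D = diag(0.8, -1.9, -0.5).
Jacobi T = -D⁻¹(L+U): T[2,0] = -(0.6)/(-0.5) = +1.2000; T[2,2] = 0.
  T[0,:] = [+0.0000, +1.0000, +0.6250]
  T[1,:] = [+1.2105, +0.0000, +0.4211]
  T[2,:] = [+1.2000, +0.6000, +0.0000]
|roots of det(T-λI)|: 1.6696, 1.1847, 0.4849.
spectral radius ρ = 1.6696; 1.6696 > 1, so it fails to converge.

1.6696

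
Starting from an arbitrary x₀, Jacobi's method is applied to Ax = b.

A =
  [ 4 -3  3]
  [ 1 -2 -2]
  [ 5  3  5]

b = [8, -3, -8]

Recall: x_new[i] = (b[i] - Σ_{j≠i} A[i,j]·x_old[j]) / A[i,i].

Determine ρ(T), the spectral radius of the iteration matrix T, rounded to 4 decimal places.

1.5361

Let D = diag(4, -2, 5); L, U the strict triangles.
T_J = -D⁻¹(L+U): T[0,2] = -(3)/(4) = -0.7500; T[0,0] = 0.
  T[0,:] = [+0.0000, +0.7500, -0.7500]
  T[1,:] = [+0.5000, +0.0000, -1.0000]
  T[2,:] = [-1.0000, -0.6000, +0.0000]
eigenvalue magnitudes: 1.5361, 0.7967, 0.7967.
ρ(T) = max|λ| = 1.5361; 1.5361 > 1, so it fails to converge.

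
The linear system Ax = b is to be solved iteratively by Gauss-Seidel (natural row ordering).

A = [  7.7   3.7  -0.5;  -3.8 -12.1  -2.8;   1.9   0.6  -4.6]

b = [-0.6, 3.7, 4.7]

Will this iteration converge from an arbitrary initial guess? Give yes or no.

yes

Let D = diag(7.7, -12.1, -4.6); L, U the strict triangles.
Gauss-Seidel: T = -(D+L)⁻¹U, row 0 first, T[0,2] = -(-0.5)/(7.7) = +0.0649; later rows by forward substitution.
  T[0,:] = [+0.0000, -0.4805, +0.0649]
  T[1,:] = [+0.0000, +0.1509, -0.2518]
  T[2,:] = [+0.0000, -0.1788, -0.0060]
eigenvalue magnitudes: 0.2987, 0.1538, 0.0000.
ρ = 0.2987; 0.2987 < 1 ⇒ converges.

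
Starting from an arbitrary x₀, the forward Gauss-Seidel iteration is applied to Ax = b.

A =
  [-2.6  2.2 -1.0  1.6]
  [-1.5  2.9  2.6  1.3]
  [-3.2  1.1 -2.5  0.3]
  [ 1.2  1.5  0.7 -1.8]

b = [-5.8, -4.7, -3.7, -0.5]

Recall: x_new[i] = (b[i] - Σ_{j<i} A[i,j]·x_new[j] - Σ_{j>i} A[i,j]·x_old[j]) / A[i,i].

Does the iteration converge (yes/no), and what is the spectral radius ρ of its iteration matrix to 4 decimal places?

no, ρ = 1.5557

Let D = diag(-2.6, 2.9, -2.5, -1.8); L, U the strict triangles.
Gauss-Seidel: T = -(D+L)⁻¹U, row 0 first, T[0,2] = -(-1)/(-2.6) = -0.3846; later rows by forward substitution.
  T[0,:] = [+0.0000 +0.8462 -0.3846 +0.6154]
  T[1,:] = [+0.0000 +0.4377 -1.0955 -0.1300]
  T[2,:] = [+0.0000 -0.8905 +0.0103 -0.7249]
  T[3,:] = [+0.0000 +0.5825 -1.1653 +0.0200]
|roots of det(T-λI)|: 1.5557, 1.1224, 0.0348, 0.0000.
ρ = 1.5557; 1.5557 > 1 ⇒ diverges.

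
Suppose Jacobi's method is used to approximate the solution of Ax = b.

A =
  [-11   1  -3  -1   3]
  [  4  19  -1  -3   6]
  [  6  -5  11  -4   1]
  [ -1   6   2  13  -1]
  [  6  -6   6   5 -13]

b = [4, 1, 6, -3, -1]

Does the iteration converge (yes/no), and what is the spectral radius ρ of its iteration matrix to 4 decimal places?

Diagonal D = diag(-11, 19, 11, 13, -13); L, U strict lower/upper.
T_J = -D⁻¹(L+U): T[3,4] = -(-1)/(13) = +0.0769; T[3,3] = 0.
  T[0,:] = [+0.0000 +0.0909 -0.2727 -0.0909 +0.2727]
  T[1,:] = [-0.2105 +0.0000 +0.0526 +0.1579 -0.3158]
  T[2,:] = [-0.5455 +0.4545 +0.0000 +0.3636 -0.0909]
  T[3,:] = [+0.0769 -0.4615 -0.1538 +0.0000 +0.0769]
  T[4,:] = [+0.4615 -0.4615 +0.4615 +0.3846 +0.0000]
|eigenvalues of T|: 0.6978, 0.5658, 0.3660, 0.3660, 0.1211.
ρ(T) = max|λ| = 0.6978; 0.6978 < 1 ⇒ converges.

yes, ρ = 0.6978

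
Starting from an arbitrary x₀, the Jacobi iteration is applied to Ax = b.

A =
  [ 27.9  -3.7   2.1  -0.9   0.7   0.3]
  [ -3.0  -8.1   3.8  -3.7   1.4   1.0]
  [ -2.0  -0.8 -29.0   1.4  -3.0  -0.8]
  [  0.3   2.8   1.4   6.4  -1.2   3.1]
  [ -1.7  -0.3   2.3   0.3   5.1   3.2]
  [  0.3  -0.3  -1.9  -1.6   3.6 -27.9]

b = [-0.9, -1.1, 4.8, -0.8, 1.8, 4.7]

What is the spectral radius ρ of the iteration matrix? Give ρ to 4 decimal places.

0.3772

Let D = diag(27.9, -8.1, -29, 6.4, 5.1, -27.9); L, U the strict triangles.
T_J = -D⁻¹(L+U): T[0,5] = -(0.3)/(27.9) = -0.0108; T[0,0] = 0.
  T[0,:] = [+0.0000, +0.1326, -0.0753, +0.0323, -0.0251, -0.0108]
  T[1,:] = [-0.3704, +0.0000, +0.4691, -0.4568, +0.1728, +0.1235]
  T[2,:] = [-0.0690, -0.0276, +0.0000, +0.0483, -0.1034, -0.0276]
  T[3,:] = [-0.0469, -0.4375, -0.2188, +0.0000, +0.1875, -0.4844]
  T[4,:] = [+0.3333, +0.0588, -0.4510, -0.0588, +0.0000, -0.6275]
  T[5,:] = [+0.0108, -0.0108, -0.0681, -0.0573, +0.1290, +0.0000]
moduli |λ_i(T)| = 0.3772, 0.2860, 0.2860, 0.2128, 0.2128, 0.1158.
ρ(T) = max|λ| = 0.3772; 0.3772 < 1, so it converges for any x₀.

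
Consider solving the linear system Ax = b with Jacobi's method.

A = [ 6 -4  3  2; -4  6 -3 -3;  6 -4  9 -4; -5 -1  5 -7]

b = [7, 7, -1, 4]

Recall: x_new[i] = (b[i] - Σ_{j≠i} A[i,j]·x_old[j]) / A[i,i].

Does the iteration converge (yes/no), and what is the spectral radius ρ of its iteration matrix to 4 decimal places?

Let D = diag(6, 6, 9, -7); L, U the strict triangles.
Jacobi: T = -D⁻¹(L+U), T[3,1] = -(-1)/(-7) = -0.1429; T[3,3] = 0.
  T[0,:] = [+0.0000 +0.6667 -0.5000 -0.3333]
  T[1,:] = [+0.6667 +0.0000 +0.5000 +0.5000]
  T[2,:] = [-0.6667 +0.4444 +0.0000 +0.4444]
  T[3,:] = [-0.7143 -0.1429 +0.7143 +0.0000]
moduli |λ_i(T)| = 1.1271, 0.9149, 0.7536, 0.5413.
spectral radius ρ = 1.1271; 1.1271 > 1: divergent.

no, ρ = 1.1271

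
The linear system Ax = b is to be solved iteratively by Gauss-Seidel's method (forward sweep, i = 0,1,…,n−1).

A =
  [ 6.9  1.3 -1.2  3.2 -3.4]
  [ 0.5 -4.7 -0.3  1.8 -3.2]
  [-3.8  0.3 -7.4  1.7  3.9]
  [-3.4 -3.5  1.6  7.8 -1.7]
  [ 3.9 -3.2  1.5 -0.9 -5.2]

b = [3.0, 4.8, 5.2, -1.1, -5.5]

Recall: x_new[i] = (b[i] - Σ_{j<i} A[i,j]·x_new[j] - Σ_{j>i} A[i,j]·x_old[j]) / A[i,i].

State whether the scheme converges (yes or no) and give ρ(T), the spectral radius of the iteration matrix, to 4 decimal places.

A = D + L + U where D = diag(6.9, -4.7, -7.4, 7.8, -5.2).
Gauss-Seidel: T = -(D+L)⁻¹U, row 0 first, T[0,4] = -(-3.4)/(6.9) = +0.4928; later rows by forward substitution.
  T[0,:] = [+0.0000 -0.1884 +0.1739 -0.4638 +0.4928]
  T[1,:] = [+0.0000 -0.0200 -0.0453 +0.3336 -0.6284]
  T[2,:] = [+0.0000 +0.0959 -0.0911 +0.4814 +0.2485]
  T[3,:] = [+0.0000 -0.1108 +0.0742 -0.1512 +0.0998]
  T[4,:] = [+0.0000 -0.0821 +0.1192 -0.3881 +0.8107]
|roots of det(T-λI)|: 0.8244, 0.2938, 0.0432, 0.0432, 0.0000.
ρ = 0.8244; 0.8244 < 1 ⇒ converges.

yes, ρ = 0.8244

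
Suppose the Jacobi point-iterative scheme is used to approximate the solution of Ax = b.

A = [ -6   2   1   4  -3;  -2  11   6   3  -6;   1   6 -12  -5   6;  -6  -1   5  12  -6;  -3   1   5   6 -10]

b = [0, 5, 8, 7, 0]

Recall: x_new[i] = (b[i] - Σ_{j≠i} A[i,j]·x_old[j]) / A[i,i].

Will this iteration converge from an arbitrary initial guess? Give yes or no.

Let D = diag(-6, 11, -12, 12, -10); L, U the strict triangles.
T_J = -D⁻¹(L+U): T[0,4] = -(-3)/(-6) = -0.5000; T[0,0] = 0.
  T[0,:] = [+0.0000, +0.3333, +0.1667, +0.6667, -0.5000]
  T[1,:] = [+0.1818, +0.0000, -0.5455, -0.2727, +0.5455]
  T[2,:] = [+0.0833, +0.5000, +0.0000, -0.4167, +0.5000]
  T[3,:] = [+0.5000, +0.0833, -0.4167, +0.0000, +0.5000]
  T[4,:] = [-0.3000, +0.1000, +0.5000, +0.6000, +0.0000]
moduli |λ_i(T)| = 1.2491, 0.6323, 0.6323, 0.3678, 0.3678.
ρ = 1.2491; 1.2491 > 1, so it fails to converge.

no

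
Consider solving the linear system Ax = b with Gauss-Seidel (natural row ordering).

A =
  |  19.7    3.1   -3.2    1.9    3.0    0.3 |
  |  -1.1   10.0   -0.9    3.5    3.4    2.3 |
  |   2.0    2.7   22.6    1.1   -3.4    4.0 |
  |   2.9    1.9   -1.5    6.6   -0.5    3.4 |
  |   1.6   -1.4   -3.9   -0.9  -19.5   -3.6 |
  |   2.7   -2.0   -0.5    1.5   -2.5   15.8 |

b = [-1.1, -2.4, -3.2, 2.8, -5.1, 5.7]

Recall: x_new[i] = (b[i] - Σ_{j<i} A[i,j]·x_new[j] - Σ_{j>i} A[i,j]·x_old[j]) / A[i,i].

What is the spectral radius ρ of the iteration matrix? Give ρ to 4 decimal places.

0.2361

A = D + L + U where D = diag(19.7, 10, 22.6, 6.6, -19.5, 15.8).
T_GS = -(D+L)⁻¹U: row 0 first, T[0,1] = -(3.1)/(19.7) = -0.1574; later rows by forward substitution.
  T[0,:] = [+0.0000  -0.1574  +0.1624  -0.0964  -0.1523  -0.0152]
  T[1,:] = [+0.0000  -0.0173  +0.1079  -0.3606  -0.3568  -0.2317]
  T[2,:] = [+0.0000  +0.0160  -0.0273  +0.0029  +0.2065  -0.1480]
  T[3,:] = [+0.0000  +0.0778  -0.1086  +0.1469  +0.2923  -0.4754]
  T[4,:] = [+0.0000  -0.0185  +0.0160  +0.0106  -0.0417  -0.1177]
  T[5,:] = [+0.0000  +0.0149  -0.0021  -0.0413  -0.0469  -0.0049]
eigenvalue magnitudes: 0.2361, 0.1295, 0.1295, 0.0366, 0.0114, 0.0000.
ρ = 0.2361; 0.2361 < 1 ⇒ converges.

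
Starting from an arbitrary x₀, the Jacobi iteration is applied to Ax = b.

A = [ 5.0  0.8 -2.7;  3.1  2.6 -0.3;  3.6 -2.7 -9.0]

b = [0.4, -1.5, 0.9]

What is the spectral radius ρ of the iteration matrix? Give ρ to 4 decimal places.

Split A = D + L + U, D = diag(5, 2.6, -9).
T_J = -D⁻¹(L+U): T[0,2] = -(-2.7)/(5) = +0.5400; T[0,0] = 0.
  T[0,:] = [+0.0000  -0.1600  +0.5400]
  T[1,:] = [-1.1923  +0.0000  +0.1154]
  T[2,:] = [+0.4000  -0.3000  +0.0000]
|eigenvalues of T|: 0.7810, 0.4877, 0.4877.
spectral radius ρ = 0.7810; 0.7810 < 1: convergent.

0.7810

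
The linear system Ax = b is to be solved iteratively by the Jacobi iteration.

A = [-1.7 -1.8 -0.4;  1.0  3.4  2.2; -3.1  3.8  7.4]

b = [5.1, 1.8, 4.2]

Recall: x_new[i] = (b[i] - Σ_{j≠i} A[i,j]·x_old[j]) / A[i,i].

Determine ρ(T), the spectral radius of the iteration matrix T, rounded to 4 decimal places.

A = D + L + U where D = diag(-1.7, 3.4, 7.4).
Jacobi T = -D⁻¹(L+U): T[2,0] = -(-3.1)/(7.4) = +0.4189; T[2,2] = 0.
  T[0,:] = [+0.0000, -1.0588, -0.2353]
  T[1,:] = [-0.2941, +0.0000, -0.6471]
  T[2,:] = [+0.4189, -0.5135, +0.0000]
|eigenvalues of T|: 0.9069, 0.5266, 0.5266.
ρ(T) = max|λ| = 0.9069; 0.9069 < 1, so it converges for any x₀.

0.9069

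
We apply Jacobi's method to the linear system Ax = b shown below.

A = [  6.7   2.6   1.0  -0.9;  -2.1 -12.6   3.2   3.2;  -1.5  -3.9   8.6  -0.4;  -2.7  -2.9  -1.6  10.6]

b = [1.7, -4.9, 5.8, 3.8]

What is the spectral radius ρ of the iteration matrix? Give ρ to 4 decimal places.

A = D + L + U where D = diag(6.7, -12.6, 8.6, 10.6).
Jacobi T = -D⁻¹(L+U): T[1,0] = -(-2.1)/(-12.6) = -0.1667; T[1,1] = 0.
  T[0,:] = [+0.0000, -0.3881, -0.1493, +0.1343]
  T[1,:] = [-0.1667, +0.0000, +0.2540, +0.2540]
  T[2,:] = [+0.1744, +0.4535, +0.0000, +0.0465]
  T[3,:] = [+0.2547, +0.2736, +0.1509, +0.0000]
|roots of det(T-λI)|: 0.5031, 0.4079, 0.2768, 0.1816.
ρ(T) = max|λ| = 0.5031; 0.5031 < 1: convergent.

0.5031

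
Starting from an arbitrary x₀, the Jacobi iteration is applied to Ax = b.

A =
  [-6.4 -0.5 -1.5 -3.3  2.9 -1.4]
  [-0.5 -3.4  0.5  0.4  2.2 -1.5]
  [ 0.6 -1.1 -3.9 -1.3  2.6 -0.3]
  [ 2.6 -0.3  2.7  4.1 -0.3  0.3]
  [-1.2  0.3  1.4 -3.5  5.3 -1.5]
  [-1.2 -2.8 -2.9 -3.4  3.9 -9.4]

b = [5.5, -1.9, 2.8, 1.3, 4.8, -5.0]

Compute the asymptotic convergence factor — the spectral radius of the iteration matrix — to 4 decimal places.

1.2458

Diagonal D = diag(-6.4, -3.4, -3.9, 4.1, 5.3, -9.4); L, U strict lower/upper.
T_J = -D⁻¹(L+U): T[0,2] = -(-1.5)/(-6.4) = -0.2344; T[0,0] = 0.
  T[0,:] = [+0.0000  -0.0781  -0.2344  -0.5156  +0.4531  -0.2188]
  T[1,:] = [-0.1471  +0.0000  +0.1471  +0.1176  +0.6471  -0.4412]
  T[2,:] = [+0.1538  -0.2821  +0.0000  -0.3333  +0.6667  -0.0769]
  T[3,:] = [-0.6341  +0.0732  -0.6585  +0.0000  +0.0732  -0.0732]
  T[4,:] = [+0.2264  -0.0566  -0.2642  +0.6604  +0.0000  +0.2830]
  T[5,:] = [-0.1277  -0.2979  -0.3085  -0.3617  +0.4149  +0.0000]
|roots of det(T-λI)|: 1.2458, 0.5825, 0.5825, 0.5305, 0.2965, 0.0891.
ρ = 1.2458; 1.2458 > 1: divergent.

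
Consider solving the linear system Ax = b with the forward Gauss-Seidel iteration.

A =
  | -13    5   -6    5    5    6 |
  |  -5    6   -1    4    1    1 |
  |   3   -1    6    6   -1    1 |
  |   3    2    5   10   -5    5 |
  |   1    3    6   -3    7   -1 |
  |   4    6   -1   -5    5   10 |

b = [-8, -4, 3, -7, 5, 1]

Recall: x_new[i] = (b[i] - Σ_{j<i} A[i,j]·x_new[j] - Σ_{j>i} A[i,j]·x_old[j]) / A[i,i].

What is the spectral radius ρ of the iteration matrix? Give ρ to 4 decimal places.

Write A = D+L+U with D = diag(-13, 6, 6, 10, 7, 10).
Gauss-Seidel: T = -(D+L)⁻¹U, row 0 first, T[0,1] = -(5)/(-13) = +0.3846; later rows by forward substitution.
  T[0,:] = [+0.0000  +0.3846  -0.4615  +0.3846  +0.3846  +0.4615]
  T[1,:] = [+0.0000  +0.3205  -0.2179  -0.3462  +0.1538  +0.2179]
  T[2,:] = [+0.0000  -0.1389  +0.1944  -1.2500  -0.0000  -0.3611]
  T[3,:] = [+0.0000  -0.1100  +0.0848  +0.5788  +0.3538  -0.5015]
  T[4,:] = [+0.0000  -0.1204  +0.0290  +1.4129  +0.0308  +0.0781]
  T[5,:] = [+0.0000  -0.3549  +0.3627  -0.4882  -0.0846  -0.6413]
|λ(T)| sorted: 1.1749, 0.4580, 0.4580, 0.1839, 0.0404, 0.0000.
ρ = 1.1749; 1.1749 > 1, so it fails to converge.

1.1749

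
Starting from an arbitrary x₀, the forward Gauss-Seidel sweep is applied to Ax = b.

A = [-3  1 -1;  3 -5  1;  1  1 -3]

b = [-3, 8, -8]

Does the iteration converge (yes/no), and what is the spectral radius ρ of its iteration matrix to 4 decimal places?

Let D = diag(-3, -5, -3); L, U the strict triangles.
GS T = -(D+L)⁻¹U: row 0 first, T[0,1] = -(1)/(-3) = +0.3333; later rows by forward substitution.
  T[0,:] = [+0.0000, +0.3333, -0.3333]
  T[1,:] = [+0.0000, +0.2000, +0.0000]
  T[2,:] = [+0.0000, +0.1778, -0.1111]
|eigenvalues of T|: 0.2000, 0.1111, 0.0000.
ρ = 0.2000; 0.2000 < 1: convergent.

yes, ρ = 0.2000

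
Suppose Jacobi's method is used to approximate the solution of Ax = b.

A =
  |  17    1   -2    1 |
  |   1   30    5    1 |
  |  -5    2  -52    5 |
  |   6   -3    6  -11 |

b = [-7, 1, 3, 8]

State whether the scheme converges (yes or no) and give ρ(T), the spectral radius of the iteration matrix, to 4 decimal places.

yes, ρ = 0.2619

Split A = D + L + U, D = diag(17, 30, -52, -11).
Jacobi T = -D⁻¹(L+U): T[2,3] = -(5)/(-52) = +0.0962; T[2,2] = 0.
  T[0,:] = [+0.0000, -0.0588, +0.1176, -0.0588]
  T[1,:] = [-0.0333, +0.0000, -0.1667, -0.0333]
  T[2,:] = [-0.0962, +0.0385, +0.0000, +0.0962]
  T[3,:] = [+0.5455, -0.2727, +0.5455, +0.0000]
|eigenvalues of T|: 0.2619, 0.2127, 0.2127, 0.0443.
ρ = 0.2619; 0.2619 < 1: convergent.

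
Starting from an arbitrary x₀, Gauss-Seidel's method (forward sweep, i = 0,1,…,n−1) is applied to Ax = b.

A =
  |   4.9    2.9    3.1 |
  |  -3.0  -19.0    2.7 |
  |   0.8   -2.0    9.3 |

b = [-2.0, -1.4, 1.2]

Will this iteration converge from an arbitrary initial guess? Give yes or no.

yes

Let D = diag(4.9, -19, 9.3); L, U the strict triangles.
GS T = -(D+L)⁻¹U: row 0 first, T[0,2] = -(3.1)/(4.9) = -0.6327; later rows by forward substitution.
  T[0,:] = [+0.0000  -0.5918  -0.6327]
  T[1,:] = [+0.0000  +0.0934  +0.2420]
  T[2,:] = [+0.0000  +0.0710  +0.1065]
moduli |λ_i(T)| = 0.2312, 0.0313, 0.0000.
spectral radius ρ = 0.2312; 0.2312 < 1: convergent.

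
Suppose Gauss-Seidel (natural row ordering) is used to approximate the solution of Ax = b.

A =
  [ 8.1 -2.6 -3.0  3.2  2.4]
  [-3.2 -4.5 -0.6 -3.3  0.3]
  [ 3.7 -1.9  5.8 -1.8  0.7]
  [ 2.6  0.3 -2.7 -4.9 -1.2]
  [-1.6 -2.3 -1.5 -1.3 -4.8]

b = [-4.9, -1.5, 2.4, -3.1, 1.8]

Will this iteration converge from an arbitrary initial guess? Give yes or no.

yes

Write A = D+L+U with D = diag(8.1, -4.5, 5.8, -4.9, -4.8).
T_GS = -(D+L)⁻¹U: row 0 first, T[0,4] = -(2.4)/(8.1) = -0.2963; later rows by forward substitution.
  T[0,:] = [+0.0000 +0.3210 +0.3704 -0.3951 -0.2963]
  T[1,:] = [+0.0000 -0.2283 -0.3967 -0.4524 +0.2774]
  T[2,:] = [+0.0000 -0.2795 -0.3662 +0.4142 +0.1592]
  T[3,:] = [+0.0000 +0.3104 +0.3740 -0.4655 -0.4729]
  T[4,:] = [+0.0000 +0.0057 +0.0798 +0.3451 +0.0442]
|λ(T)| sorted: 0.5996, 0.2800, 0.2800, 0.0231, 0.0000.
ρ(T) = max|λ| = 0.5996; 0.5996 < 1 ⇒ converges.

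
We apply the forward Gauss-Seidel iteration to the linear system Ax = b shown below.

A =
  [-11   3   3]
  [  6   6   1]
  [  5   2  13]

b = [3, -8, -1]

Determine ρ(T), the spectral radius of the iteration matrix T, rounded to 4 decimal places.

Diagonal D = diag(-11, 6, 13); L, U strict lower/upper.
GS T = -(D+L)⁻¹U: row 0 first, T[0,2] = -(3)/(-11) = +0.2727; later rows by forward substitution.
  T[0,:] = [+0.0000  +0.2727  +0.2727]
  T[1,:] = [+0.0000  -0.2727  -0.4394]
  T[2,:] = [+0.0000  -0.0629  -0.0373]
eigenvalue magnitudes: 0.3588, 0.0487, 0.0000.
spectral radius ρ = 0.3588; 0.3588 < 1 ⇒ converges.

0.3588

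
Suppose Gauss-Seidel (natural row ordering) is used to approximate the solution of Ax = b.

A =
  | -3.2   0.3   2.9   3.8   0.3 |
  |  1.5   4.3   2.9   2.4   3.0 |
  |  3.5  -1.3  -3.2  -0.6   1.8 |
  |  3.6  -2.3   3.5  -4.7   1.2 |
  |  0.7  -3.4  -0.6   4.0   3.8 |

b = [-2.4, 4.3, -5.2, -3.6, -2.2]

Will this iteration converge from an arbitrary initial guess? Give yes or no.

no

A = D + L + U where D = diag(-3.2, 4.3, -3.2, -4.7, 3.8).
GS T = -(D+L)⁻¹U: row 0 first, T[0,4] = -(0.3)/(-3.2) = +0.0937; later rows by forward substitution.
  T[0,:] = [+0.0000  +0.0937  +0.9062  +1.1875  +0.0937]
  T[1,:] = [+0.0000  -0.0327  -0.9906  -0.9724  -0.7304]
  T[2,:] = [+0.0000  +0.1158  +1.3936  +1.5064  +0.9618]
  T[3,:] = [+0.0000  +0.1741  +2.2167  +2.5072  +1.4007]
  T[4,:] = [+0.0000  -0.2115  -3.1665  -3.4901  -1.9934]
eigenvalue magnitudes: 1.6657, 0.1732, 0.1732, 0.0112, 0.0000.
ρ = 1.6657; 1.6657 > 1 ⇒ diverges.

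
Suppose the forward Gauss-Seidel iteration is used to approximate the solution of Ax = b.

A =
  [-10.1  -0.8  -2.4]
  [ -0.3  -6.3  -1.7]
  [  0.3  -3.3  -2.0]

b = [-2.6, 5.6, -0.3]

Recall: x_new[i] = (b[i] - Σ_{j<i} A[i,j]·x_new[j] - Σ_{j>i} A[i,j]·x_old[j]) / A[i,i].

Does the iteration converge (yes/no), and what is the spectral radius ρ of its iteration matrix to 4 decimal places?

Write A = D+L+U with D = diag(-10.1, -6.3, -2).
GS T = -(D+L)⁻¹U: row 0 first, T[0,1] = -(-0.8)/(-10.1) = -0.0792; later rows by forward substitution.
  T[0,:] = [+0.0000  -0.0792  -0.2376]
  T[1,:] = [+0.0000  +0.0038  -0.2585]
  T[2,:] = [+0.0000  -0.0181  +0.3909]
|λ(T)| sorted: 0.4027, 0.0080, 0.0000.
spectral radius ρ = 0.4027; 0.4027 < 1, so it converges for any x₀.

yes, ρ = 0.4027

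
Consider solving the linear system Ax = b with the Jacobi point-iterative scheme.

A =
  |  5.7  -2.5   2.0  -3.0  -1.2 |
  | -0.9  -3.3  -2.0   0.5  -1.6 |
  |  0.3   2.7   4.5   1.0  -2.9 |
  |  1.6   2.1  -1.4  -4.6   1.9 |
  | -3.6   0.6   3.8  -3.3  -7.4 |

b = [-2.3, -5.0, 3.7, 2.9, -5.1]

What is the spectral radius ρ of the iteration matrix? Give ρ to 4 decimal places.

1.1598

A = D + L + U where D = diag(5.7, -3.3, 4.5, -4.6, -7.4).
Jacobi: T = -D⁻¹(L+U), T[2,0] = -(0.3)/(4.5) = -0.0667; T[2,2] = 0.
  T[0,:] = [+0.0000, +0.4386, -0.3509, +0.5263, +0.2105]
  T[1,:] = [-0.2727, +0.0000, -0.6061, +0.1515, -0.4848]
  T[2,:] = [-0.0667, -0.6000, +0.0000, -0.2222, +0.6444]
  T[3,:] = [+0.3478, +0.4565, -0.3043, +0.0000, +0.4130]
  T[4,:] = [-0.4865, +0.0811, +0.5135, -0.4459, +0.0000]
eigenvalue magnitudes: 1.1598, 0.6914, 0.6582, 0.6582, 0.4771.
ρ(T) = max|λ| = 1.1598; 1.1598 > 1 ⇒ diverges.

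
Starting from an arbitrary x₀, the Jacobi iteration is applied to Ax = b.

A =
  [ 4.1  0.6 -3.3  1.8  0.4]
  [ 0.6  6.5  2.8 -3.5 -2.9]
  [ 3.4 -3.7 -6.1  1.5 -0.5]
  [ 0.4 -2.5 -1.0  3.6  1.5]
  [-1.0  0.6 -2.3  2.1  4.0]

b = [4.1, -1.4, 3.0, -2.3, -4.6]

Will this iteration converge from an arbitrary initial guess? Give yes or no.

Diagonal D = diag(4.1, 6.5, -6.1, 3.6, 4); L, U strict lower/upper.
Jacobi T = -D⁻¹(L+U): T[1,3] = -(-3.5)/(6.5) = +0.5385; T[1,1] = 0.
  T[0,:] = [+0.0000  -0.1463  +0.8049  -0.4390  -0.0976]
  T[1,:] = [-0.0923  +0.0000  -0.4308  +0.5385  +0.4462]
  T[2,:] = [+0.5574  -0.6066  +0.0000  +0.2459  -0.0820]
  T[3,:] = [-0.1111  +0.6944  +0.2778  +0.0000  -0.4167]
  T[4,:] = [+0.2500  -0.1500  +0.5750  -0.5250  +0.0000]
eigenvalue magnitudes: 1.2595, 0.7292, 0.4356, 0.4356, 0.3308.
spectral radius ρ = 1.2595; 1.2595 > 1 ⇒ diverges.

no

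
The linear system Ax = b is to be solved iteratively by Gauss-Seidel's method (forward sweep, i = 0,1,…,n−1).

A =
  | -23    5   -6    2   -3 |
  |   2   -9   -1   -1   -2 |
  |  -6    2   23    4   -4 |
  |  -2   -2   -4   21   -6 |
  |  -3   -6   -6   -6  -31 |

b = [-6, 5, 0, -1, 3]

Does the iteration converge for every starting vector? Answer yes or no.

Write A = D+L+U with D = diag(-23, -9, 23, 21, -31).
GS T = -(D+L)⁻¹U: row 0 first, T[0,1] = -(5)/(-23) = +0.2174; later rows by forward substitution.
  T[0,:] = [+0.0000 +0.2174 -0.2609 +0.0870 -0.1304]
  T[1,:] = [+0.0000 +0.0483 -0.1691 -0.0918 -0.2512]
  T[2,:] = [+0.0000 +0.0525 -0.0534 -0.1432 +0.1617]
  T[3,:] = [+0.0000 +0.0353 -0.0511 -0.0277 +0.2802]
  T[4,:] = [+0.0000 -0.0474 +0.0782 +0.0424 -0.0243]
|roots of det(T-λI)|: 0.2221, 0.1107, 0.1107, 0.0427, 0.0000.
ρ = 0.2221; 0.2221 < 1, so it converges for any x₀.

yes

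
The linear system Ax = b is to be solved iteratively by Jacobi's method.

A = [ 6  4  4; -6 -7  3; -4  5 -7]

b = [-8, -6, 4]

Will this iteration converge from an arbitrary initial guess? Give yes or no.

no

Let D = diag(6, -7, -7); L, U the strict triangles.
Jacobi T = -D⁻¹(L+U): T[1,2] = -(3)/(-7) = +0.4286; T[1,1] = 0.
  T[0,:] = [+0.0000, -0.6667, -0.6667]
  T[1,:] = [-0.8571, +0.0000, +0.4286]
  T[2,:] = [-0.5714, +0.7143, +0.0000]
|roots of det(T-λI)|: 1.3027, 0.6623, 0.6623.
ρ = 1.3027; 1.3027 > 1 ⇒ diverges.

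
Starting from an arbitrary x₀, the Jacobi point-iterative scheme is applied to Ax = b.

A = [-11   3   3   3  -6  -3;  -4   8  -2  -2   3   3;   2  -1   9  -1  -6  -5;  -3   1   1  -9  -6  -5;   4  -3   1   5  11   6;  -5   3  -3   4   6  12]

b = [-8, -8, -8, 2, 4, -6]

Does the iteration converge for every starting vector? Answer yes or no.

Diagonal D = diag(-11, 8, 9, -9, 11, 12); L, U strict lower/upper.
Jacobi: T = -D⁻¹(L+U), T[4,2] = -(1)/(11) = -0.0909; T[4,4] = 0.
  T[0,:] = [+0.0000, +0.2727, +0.2727, +0.2727, -0.5455, -0.2727]
  T[1,:] = [+0.5000, +0.0000, +0.2500, +0.2500, -0.3750, -0.3750]
  T[2,:] = [-0.2222, +0.1111, +0.0000, +0.1111, +0.6667, +0.5556]
  T[3,:] = [-0.3333, +0.1111, +0.1111, +0.0000, -0.6667, -0.5556]
  T[4,:] = [-0.3636, +0.2727, -0.0909, -0.4545, +0.0000, -0.5455]
  T[5,:] = [+0.4167, -0.2500, +0.2500, -0.3333, -0.5000, +0.0000]
eigenvalue magnitudes: 1.1234, 0.5631, 0.4358, 0.4358, 0.4140, 0.2737.
ρ(T) = max|λ| = 1.1234; 1.1234 > 1: divergent.

no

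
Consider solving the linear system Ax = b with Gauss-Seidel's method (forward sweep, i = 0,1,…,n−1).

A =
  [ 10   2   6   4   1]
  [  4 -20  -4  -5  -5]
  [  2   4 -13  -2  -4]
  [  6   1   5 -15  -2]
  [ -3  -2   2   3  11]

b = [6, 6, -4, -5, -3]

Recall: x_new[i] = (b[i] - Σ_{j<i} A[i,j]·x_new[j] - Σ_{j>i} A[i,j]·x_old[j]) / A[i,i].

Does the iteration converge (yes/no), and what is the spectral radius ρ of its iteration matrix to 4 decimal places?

yes, ρ = 0.7090

Let D = diag(10, -20, -13, -15, 11); L, U the strict triangles.
Gauss-Seidel: T = -(D+L)⁻¹U, row 0 first, T[0,1] = -(2)/(10) = -0.2000; later rows by forward substitution.
  T[0,:] = [+0.0000, -0.2000, -0.6000, -0.4000, -0.1000]
  T[1,:] = [+0.0000, -0.0400, -0.3200, -0.3300, -0.2700]
  T[2,:] = [+0.0000, -0.0431, -0.1908, -0.3169, -0.4062]
  T[3,:] = [+0.0000, -0.0970, -0.3249, -0.2876, -0.3267]
  T[4,:] = [+0.0000, -0.0275, -0.0985, -0.0330, +0.0866]
eigenvalue magnitudes: 0.7090, 0.1862, 0.0648, 0.0262, 0.0000.
ρ = 0.7090; 0.7090 < 1: convergent.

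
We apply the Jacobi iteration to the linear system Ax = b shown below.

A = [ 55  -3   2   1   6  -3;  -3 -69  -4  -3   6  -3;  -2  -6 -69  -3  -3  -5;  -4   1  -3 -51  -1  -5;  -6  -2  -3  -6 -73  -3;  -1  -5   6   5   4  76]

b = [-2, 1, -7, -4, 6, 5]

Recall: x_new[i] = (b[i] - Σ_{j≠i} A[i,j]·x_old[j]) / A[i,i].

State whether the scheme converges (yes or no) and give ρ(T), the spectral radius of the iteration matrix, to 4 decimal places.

Diagonal D = diag(55, -69, -69, -51, -73, 76); L, U strict lower/upper.
Jacobi: T = -D⁻¹(L+U), T[1,5] = -(-3)/(-69) = -0.0435; T[1,1] = 0.
  T[0,:] = [+0.0000  +0.0545  -0.0364  -0.0182  -0.1091  +0.0545]
  T[1,:] = [-0.0435  +0.0000  -0.0580  -0.0435  +0.0870  -0.0435]
  T[2,:] = [-0.0290  -0.0870  +0.0000  -0.0435  -0.0435  -0.0725]
  T[3,:] = [-0.0784  +0.0196  -0.0588  +0.0000  -0.0196  -0.0980]
  T[4,:] = [-0.0822  -0.0274  -0.0411  -0.0822  +0.0000  -0.0411]
  T[5,:] = [+0.0132  +0.0658  -0.0789  -0.0658  -0.0526  +0.0000]
|λ(T)| sorted: 0.1984, 0.1167, 0.1077, 0.1077, 0.0544, 0.0216.
ρ(T) = max|λ| = 0.1984; 0.1984 < 1 ⇒ converges.

yes, ρ = 0.1984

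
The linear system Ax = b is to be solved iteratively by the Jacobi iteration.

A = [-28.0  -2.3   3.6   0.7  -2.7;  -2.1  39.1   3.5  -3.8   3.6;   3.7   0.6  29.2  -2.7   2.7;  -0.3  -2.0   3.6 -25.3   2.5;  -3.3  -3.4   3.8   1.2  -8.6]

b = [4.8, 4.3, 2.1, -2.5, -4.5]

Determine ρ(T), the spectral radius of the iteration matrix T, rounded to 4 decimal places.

0.2496

Diagonal D = diag(-28, 39.1, 29.2, -25.3, -8.6); L, U strict lower/upper.
Jacobi T = -D⁻¹(L+U): T[1,2] = -(3.5)/(39.1) = -0.0895; T[1,1] = 0.
  T[0,:] = [+0.0000  -0.0821  +0.1286  +0.0250  -0.0964]
  T[1,:] = [+0.0537  +0.0000  -0.0895  +0.0972  -0.0921]
  T[2,:] = [-0.1267  -0.0205  +0.0000  +0.0925  -0.0925]
  T[3,:] = [-0.0119  -0.0791  +0.1423  +0.0000  +0.0988]
  T[4,:] = [-0.3837  -0.3953  +0.4419  +0.1395  +0.0000]
|eigenvalues of T|: 0.2496, 0.2113, 0.1592, 0.1592, 0.0453.
spectral radius ρ = 0.2496; 0.2496 < 1 ⇒ converges.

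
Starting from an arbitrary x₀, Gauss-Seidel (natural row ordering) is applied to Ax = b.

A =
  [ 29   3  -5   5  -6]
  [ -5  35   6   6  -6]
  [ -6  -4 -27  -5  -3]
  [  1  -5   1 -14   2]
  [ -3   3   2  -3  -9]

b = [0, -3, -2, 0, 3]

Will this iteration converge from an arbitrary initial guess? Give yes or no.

Split A = D + L + U, D = diag(29, 35, -27, -14, -9).
GS T = -(D+L)⁻¹U: row 0 first, T[0,1] = -(3)/(29) = -0.1034; later rows by forward substitution.
  T[0,:] = [+0.0000, -0.1034, +0.1724, -0.1724, +0.2069]
  T[1,:] = [+0.0000, -0.0148, -0.1468, -0.1961, +0.2010]
  T[2,:] = [+0.0000, +0.0252, -0.0166, -0.1178, -0.1869]
  T[3,:] = [+0.0000, -0.0003, +0.0636, +0.0493, +0.0725]
  T[4,:] = [+0.0000, +0.0353, -0.1313, -0.0505, -0.0677]
|roots of det(T-λI)|: 0.1900, 0.1321, 0.0789, 0.0789, 0.0000.
ρ = 0.1900; 0.1900 < 1 ⇒ converges.

yes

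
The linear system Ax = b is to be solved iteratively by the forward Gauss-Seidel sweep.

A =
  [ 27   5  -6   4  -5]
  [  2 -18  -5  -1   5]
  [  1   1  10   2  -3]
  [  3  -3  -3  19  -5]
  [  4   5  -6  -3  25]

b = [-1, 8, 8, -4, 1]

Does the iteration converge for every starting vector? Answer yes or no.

yes

Let D = diag(27, -18, 10, 19, 25); L, U the strict triangles.
T_GS = -(D+L)⁻¹U: row 0 first, T[0,3] = -(4)/(27) = -0.1481; later rows by forward substitution.
  T[0,:] = [+0.0000  -0.1852  +0.2222  -0.1481  +0.1852]
  T[1,:] = [+0.0000  -0.0206  -0.2531  -0.0720  +0.2984]
  T[2,:] = [+0.0000  +0.0206  +0.0031  -0.1780  +0.2516]
  T[3,:] = [+0.0000  +0.0292  -0.0746  -0.0161  +0.3208]
  T[4,:] = [+0.0000  +0.0422  +0.0069  -0.0065  +0.0096]
|roots of det(T-λI)|: 0.2090, 0.1436, 0.1201, 0.1201, 0.0000.
ρ = 0.2090; 0.2090 < 1: convergent.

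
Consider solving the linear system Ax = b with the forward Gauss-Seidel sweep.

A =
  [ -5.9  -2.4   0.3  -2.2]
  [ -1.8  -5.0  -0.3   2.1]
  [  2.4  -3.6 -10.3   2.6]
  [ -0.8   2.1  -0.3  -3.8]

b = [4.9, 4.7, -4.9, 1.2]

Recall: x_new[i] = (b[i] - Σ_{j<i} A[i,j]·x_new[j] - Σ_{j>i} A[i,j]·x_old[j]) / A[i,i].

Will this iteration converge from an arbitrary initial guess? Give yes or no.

A = D + L + U where D = diag(-5.9, -5, -10.3, -3.8).
GS T = -(D+L)⁻¹U: row 0 first, T[0,3] = -(-2.2)/(-5.9) = -0.3729; later rows by forward substitution.
  T[0,:] = [+0.0000  -0.4068  +0.0508  -0.3729]
  T[1,:] = [+0.0000  +0.1464  -0.0783  +0.5542]
  T[2,:] = [+0.0000  -0.1460  +0.0392  -0.0282]
  T[3,:] = [+0.0000  +0.1781  -0.0571  +0.3870]
|λ(T)| sorted: 0.6241, 0.0780, 0.0266, 0.0000.
spectral radius ρ = 0.6241; 0.6241 < 1 ⇒ converges.

yes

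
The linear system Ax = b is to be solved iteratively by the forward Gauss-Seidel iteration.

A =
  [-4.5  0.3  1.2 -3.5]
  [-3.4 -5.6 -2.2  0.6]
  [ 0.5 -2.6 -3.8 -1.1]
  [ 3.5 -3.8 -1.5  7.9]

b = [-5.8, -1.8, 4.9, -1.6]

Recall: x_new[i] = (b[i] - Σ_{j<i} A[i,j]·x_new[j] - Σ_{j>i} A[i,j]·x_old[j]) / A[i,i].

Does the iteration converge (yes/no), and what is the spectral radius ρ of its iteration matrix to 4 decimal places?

Split A = D + L + U, D = diag(-4.5, -5.6, -3.8, 7.9).
T_GS = -(D+L)⁻¹U: row 0 first, T[0,1] = -(0.3)/(-4.5) = +0.0667; later rows by forward substitution.
  T[0,:] = [+0.0000  +0.0667  +0.2667  -0.7778]
  T[1,:] = [+0.0000  -0.0405  -0.5548  +0.5794]
  T[2,:] = [+0.0000  +0.0365  +0.4147  -0.7882]
  T[3,:] = [+0.0000  -0.0421  -0.3063  +0.4736]
eigenvalue magnitudes: 0.8846, 0.0827, 0.0459, 0.0000.
spectral radius ρ = 0.8846; 0.8846 < 1, so it converges for any x₀.

yes, ρ = 0.8846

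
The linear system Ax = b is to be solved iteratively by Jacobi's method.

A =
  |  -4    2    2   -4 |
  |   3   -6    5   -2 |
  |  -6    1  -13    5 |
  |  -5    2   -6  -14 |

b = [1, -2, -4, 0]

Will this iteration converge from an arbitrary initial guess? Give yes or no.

A = D + L + U where D = diag(-4, -6, -13, -14).
Jacobi T = -D⁻¹(L+U): T[3,2] = -(-6)/(-14) = -0.4286; T[3,3] = 0.
  T[0,:] = [+0.0000  +0.5000  +0.5000  -1.0000]
  T[1,:] = [+0.5000  +0.0000  +0.8333  -0.3333]
  T[2,:] = [-0.4615  +0.0769  +0.0000  +0.3846]
  T[3,:] = [-0.3571  +0.1429  -0.4286  +0.0000]
|eigenvalues of T|: 0.8409, 0.6816, 0.6816, 0.0176.
ρ(T) = max|λ| = 0.8409; 0.8409 < 1: convergent.

yes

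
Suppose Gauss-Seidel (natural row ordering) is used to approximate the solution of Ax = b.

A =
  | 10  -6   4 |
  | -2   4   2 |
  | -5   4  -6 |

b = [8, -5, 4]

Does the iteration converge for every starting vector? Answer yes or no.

yes

Split A = D + L + U, D = diag(10, 4, -6).
T_GS = -(D+L)⁻¹U: row 0 first, T[0,1] = -(-6)/(10) = +0.6000; later rows by forward substitution.
  T[0,:] = [+0.0000, +0.6000, -0.4000]
  T[1,:] = [+0.0000, +0.3000, -0.7000]
  T[2,:] = [+0.0000, -0.3000, -0.1333]
eigenvalue magnitudes: 0.5902, 0.4236, 0.0000.
ρ = 0.5902; 0.5902 < 1 ⇒ converges.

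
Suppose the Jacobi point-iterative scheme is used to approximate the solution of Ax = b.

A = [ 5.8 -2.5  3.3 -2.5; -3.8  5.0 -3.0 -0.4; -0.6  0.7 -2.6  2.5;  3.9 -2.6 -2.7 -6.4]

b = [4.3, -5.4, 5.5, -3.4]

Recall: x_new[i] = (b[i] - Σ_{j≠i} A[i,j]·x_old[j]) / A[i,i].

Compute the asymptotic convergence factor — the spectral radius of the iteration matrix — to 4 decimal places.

Let D = diag(5.8, 5, -2.6, -6.4); L, U the strict triangles.
Jacobi T = -D⁻¹(L+U): T[2,3] = -(2.5)/(-2.6) = +0.9615; T[2,2] = 0.
  T[0,:] = [+0.0000, +0.4310, -0.5690, +0.4310]
  T[1,:] = [+0.7600, +0.0000, +0.6000, +0.0800]
  T[2,:] = [-0.2308, +0.2692, +0.0000, +0.9615]
  T[3,:] = [+0.6094, -0.4062, -0.4219, +0.0000]
|eigenvalues of T|: 1.1905, 0.7882, 0.7882, 0.5383.
spectral radius ρ = 1.1905; 1.1905 > 1, so it fails to converge.

1.1905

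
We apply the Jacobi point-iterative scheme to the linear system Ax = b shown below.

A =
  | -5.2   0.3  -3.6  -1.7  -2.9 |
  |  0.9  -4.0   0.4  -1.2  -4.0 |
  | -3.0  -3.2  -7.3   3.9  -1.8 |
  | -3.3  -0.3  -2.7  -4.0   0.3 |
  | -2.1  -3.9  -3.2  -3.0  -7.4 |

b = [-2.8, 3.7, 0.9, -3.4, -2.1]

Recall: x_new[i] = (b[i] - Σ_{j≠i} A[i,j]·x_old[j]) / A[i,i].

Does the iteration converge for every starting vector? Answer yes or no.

no

Diagonal D = diag(-5.2, -4, -7.3, -4, -7.4); L, U strict lower/upper.
T_J = -D⁻¹(L+U): T[0,4] = -(-2.9)/(-5.2) = -0.5577; T[0,0] = 0.
  T[0,:] = [+0.0000, +0.0577, -0.6923, -0.3269, -0.5577]
  T[1,:] = [+0.2250, +0.0000, +0.1000, -0.3000, -1.0000]
  T[2,:] = [-0.4110, -0.4384, +0.0000, +0.5342, -0.2466]
  T[3,:] = [-0.8250, -0.0750, -0.6750, +0.0000, +0.0750]
  T[4,:] = [-0.2838, -0.5270, -0.4324, -0.4054, +0.0000]
|eigenvalues of T|: 1.2162, 0.7399, 0.7399, 0.5615, 0.5615.
ρ(T) = max|λ| = 1.2162; 1.2162 > 1 ⇒ diverges.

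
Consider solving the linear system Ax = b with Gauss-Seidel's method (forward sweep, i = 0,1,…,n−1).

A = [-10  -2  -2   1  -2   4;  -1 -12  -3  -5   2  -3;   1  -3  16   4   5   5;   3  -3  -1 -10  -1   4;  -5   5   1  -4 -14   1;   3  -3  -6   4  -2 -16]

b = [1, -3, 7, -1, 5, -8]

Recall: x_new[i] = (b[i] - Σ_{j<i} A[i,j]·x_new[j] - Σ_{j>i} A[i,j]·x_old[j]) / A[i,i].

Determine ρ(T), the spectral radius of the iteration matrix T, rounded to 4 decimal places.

Split A = D + L + U, D = diag(-10, -12, 16, -10, -14, -16).
T_GS = -(D+L)⁻¹U: row 0 first, T[0,2] = -(-2)/(-10) = -0.2000; later rows by forward substitution.
  T[0,:] = [+0.0000 -0.2000 -0.2000 +0.1000 -0.2000 +0.4000]
  T[1,:] = [+0.0000 +0.0167 -0.2333 -0.4250 +0.1833 -0.2833]
  T[2,:] = [+0.0000 +0.0156 -0.0312 -0.3359 -0.2656 -0.3906]
  T[3,:] = [+0.0000 -0.0666 +0.0131 +0.1911 -0.1884 +0.6441]
  T[4,:] = [+0.0000 +0.0975 -0.0179 -0.2661 +0.1718 -0.3845]
  T[5,:] = [+0.0000 -0.0753 +0.0235 +0.3054 -0.0408 +0.4837]
eigenvalue magnitudes: 0.9419, 0.1684, 0.1684, 0.1661, 0.0038, 0.0000.
ρ(T) = max|λ| = 0.9419; 0.9419 < 1: convergent.

0.9419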